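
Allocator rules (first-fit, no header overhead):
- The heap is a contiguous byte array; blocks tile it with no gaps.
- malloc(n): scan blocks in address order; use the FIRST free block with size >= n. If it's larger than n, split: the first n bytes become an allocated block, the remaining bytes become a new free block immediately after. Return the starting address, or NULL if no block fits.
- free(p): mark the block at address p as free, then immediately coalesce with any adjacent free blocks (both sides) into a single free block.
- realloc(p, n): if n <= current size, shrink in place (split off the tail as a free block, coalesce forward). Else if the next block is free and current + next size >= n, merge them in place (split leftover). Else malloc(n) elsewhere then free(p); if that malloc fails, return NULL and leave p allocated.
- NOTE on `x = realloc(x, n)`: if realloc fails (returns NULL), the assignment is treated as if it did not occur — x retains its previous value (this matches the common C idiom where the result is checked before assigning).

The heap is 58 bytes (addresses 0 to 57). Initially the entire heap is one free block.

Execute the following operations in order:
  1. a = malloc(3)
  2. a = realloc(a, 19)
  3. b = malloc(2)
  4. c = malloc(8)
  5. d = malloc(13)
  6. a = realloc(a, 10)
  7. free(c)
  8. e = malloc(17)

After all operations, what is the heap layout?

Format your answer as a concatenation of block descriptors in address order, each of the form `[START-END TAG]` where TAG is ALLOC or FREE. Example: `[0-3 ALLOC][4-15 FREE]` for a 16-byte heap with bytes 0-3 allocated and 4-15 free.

Op 1: a = malloc(3) -> a = 0; heap: [0-2 ALLOC][3-57 FREE]
Op 2: a = realloc(a, 19) -> a = 0; heap: [0-18 ALLOC][19-57 FREE]
Op 3: b = malloc(2) -> b = 19; heap: [0-18 ALLOC][19-20 ALLOC][21-57 FREE]
Op 4: c = malloc(8) -> c = 21; heap: [0-18 ALLOC][19-20 ALLOC][21-28 ALLOC][29-57 FREE]
Op 5: d = malloc(13) -> d = 29; heap: [0-18 ALLOC][19-20 ALLOC][21-28 ALLOC][29-41 ALLOC][42-57 FREE]
Op 6: a = realloc(a, 10) -> a = 0; heap: [0-9 ALLOC][10-18 FREE][19-20 ALLOC][21-28 ALLOC][29-41 ALLOC][42-57 FREE]
Op 7: free(c) -> (freed c); heap: [0-9 ALLOC][10-18 FREE][19-20 ALLOC][21-28 FREE][29-41 ALLOC][42-57 FREE]
Op 8: e = malloc(17) -> e = NULL; heap: [0-9 ALLOC][10-18 FREE][19-20 ALLOC][21-28 FREE][29-41 ALLOC][42-57 FREE]

Answer: [0-9 ALLOC][10-18 FREE][19-20 ALLOC][21-28 FREE][29-41 ALLOC][42-57 FREE]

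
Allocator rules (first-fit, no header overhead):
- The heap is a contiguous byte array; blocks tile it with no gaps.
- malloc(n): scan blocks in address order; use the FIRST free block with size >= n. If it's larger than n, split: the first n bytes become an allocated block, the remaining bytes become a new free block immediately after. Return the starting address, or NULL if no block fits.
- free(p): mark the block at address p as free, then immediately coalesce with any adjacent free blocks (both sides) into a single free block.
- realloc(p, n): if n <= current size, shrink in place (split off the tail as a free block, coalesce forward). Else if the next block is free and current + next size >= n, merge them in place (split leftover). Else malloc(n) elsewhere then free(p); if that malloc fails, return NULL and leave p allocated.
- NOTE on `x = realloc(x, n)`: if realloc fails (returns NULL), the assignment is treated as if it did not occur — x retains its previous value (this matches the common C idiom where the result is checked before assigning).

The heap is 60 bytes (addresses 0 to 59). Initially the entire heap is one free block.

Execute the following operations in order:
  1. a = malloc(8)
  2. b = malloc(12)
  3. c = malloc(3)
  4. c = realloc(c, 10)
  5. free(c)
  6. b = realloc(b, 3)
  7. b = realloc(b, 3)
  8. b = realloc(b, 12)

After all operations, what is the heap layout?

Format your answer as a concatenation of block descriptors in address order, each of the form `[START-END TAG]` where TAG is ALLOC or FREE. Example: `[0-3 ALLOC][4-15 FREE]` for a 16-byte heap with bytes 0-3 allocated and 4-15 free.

Op 1: a = malloc(8) -> a = 0; heap: [0-7 ALLOC][8-59 FREE]
Op 2: b = malloc(12) -> b = 8; heap: [0-7 ALLOC][8-19 ALLOC][20-59 FREE]
Op 3: c = malloc(3) -> c = 20; heap: [0-7 ALLOC][8-19 ALLOC][20-22 ALLOC][23-59 FREE]
Op 4: c = realloc(c, 10) -> c = 20; heap: [0-7 ALLOC][8-19 ALLOC][20-29 ALLOC][30-59 FREE]
Op 5: free(c) -> (freed c); heap: [0-7 ALLOC][8-19 ALLOC][20-59 FREE]
Op 6: b = realloc(b, 3) -> b = 8; heap: [0-7 ALLOC][8-10 ALLOC][11-59 FREE]
Op 7: b = realloc(b, 3) -> b = 8; heap: [0-7 ALLOC][8-10 ALLOC][11-59 FREE]
Op 8: b = realloc(b, 12) -> b = 8; heap: [0-7 ALLOC][8-19 ALLOC][20-59 FREE]

Answer: [0-7 ALLOC][8-19 ALLOC][20-59 FREE]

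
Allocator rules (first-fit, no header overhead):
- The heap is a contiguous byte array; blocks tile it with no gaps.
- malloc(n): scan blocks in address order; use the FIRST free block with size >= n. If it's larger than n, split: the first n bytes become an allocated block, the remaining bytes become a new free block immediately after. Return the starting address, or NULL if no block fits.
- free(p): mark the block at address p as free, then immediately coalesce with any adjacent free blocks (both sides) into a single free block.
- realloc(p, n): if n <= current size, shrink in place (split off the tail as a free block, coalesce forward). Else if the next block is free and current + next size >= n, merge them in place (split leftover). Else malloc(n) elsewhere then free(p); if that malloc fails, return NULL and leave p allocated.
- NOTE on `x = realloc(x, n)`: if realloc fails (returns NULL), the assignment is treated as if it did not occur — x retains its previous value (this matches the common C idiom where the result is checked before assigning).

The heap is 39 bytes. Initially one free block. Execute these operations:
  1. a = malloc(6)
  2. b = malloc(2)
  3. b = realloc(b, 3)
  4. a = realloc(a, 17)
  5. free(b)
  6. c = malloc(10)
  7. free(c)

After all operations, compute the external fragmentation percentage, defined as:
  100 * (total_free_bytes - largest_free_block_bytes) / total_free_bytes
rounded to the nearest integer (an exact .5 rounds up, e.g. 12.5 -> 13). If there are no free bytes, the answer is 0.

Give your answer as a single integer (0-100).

Answer: 41

Derivation:
Op 1: a = malloc(6) -> a = 0; heap: [0-5 ALLOC][6-38 FREE]
Op 2: b = malloc(2) -> b = 6; heap: [0-5 ALLOC][6-7 ALLOC][8-38 FREE]
Op 3: b = realloc(b, 3) -> b = 6; heap: [0-5 ALLOC][6-8 ALLOC][9-38 FREE]
Op 4: a = realloc(a, 17) -> a = 9; heap: [0-5 FREE][6-8 ALLOC][9-25 ALLOC][26-38 FREE]
Op 5: free(b) -> (freed b); heap: [0-8 FREE][9-25 ALLOC][26-38 FREE]
Op 6: c = malloc(10) -> c = 26; heap: [0-8 FREE][9-25 ALLOC][26-35 ALLOC][36-38 FREE]
Op 7: free(c) -> (freed c); heap: [0-8 FREE][9-25 ALLOC][26-38 FREE]
Free blocks: [9 13] total_free=22 largest=13 -> 100*(22-13)/22 = 900/22 ≈ 40.909 -> rounds to 41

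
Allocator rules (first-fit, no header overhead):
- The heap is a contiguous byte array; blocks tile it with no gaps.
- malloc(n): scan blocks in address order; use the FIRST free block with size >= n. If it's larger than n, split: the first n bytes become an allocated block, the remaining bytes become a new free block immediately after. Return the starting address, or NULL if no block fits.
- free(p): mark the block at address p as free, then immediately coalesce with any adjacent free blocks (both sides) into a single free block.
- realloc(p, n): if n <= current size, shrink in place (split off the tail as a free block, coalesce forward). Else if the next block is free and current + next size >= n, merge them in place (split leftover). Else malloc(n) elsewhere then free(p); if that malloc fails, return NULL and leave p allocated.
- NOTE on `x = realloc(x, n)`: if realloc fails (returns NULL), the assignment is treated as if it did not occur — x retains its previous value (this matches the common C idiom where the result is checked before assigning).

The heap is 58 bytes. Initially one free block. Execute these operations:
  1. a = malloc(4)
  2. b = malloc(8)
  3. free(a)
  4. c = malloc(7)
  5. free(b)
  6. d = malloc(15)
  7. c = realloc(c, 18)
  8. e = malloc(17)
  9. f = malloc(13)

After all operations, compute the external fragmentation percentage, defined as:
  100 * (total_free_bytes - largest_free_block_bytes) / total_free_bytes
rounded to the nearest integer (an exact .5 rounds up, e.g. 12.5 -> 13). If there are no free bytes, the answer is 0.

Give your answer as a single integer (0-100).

Op 1: a = malloc(4) -> a = 0; heap: [0-3 ALLOC][4-57 FREE]
Op 2: b = malloc(8) -> b = 4; heap: [0-3 ALLOC][4-11 ALLOC][12-57 FREE]
Op 3: free(a) -> (freed a); heap: [0-3 FREE][4-11 ALLOC][12-57 FREE]
Op 4: c = malloc(7) -> c = 12; heap: [0-3 FREE][4-11 ALLOC][12-18 ALLOC][19-57 FREE]
Op 5: free(b) -> (freed b); heap: [0-11 FREE][12-18 ALLOC][19-57 FREE]
Op 6: d = malloc(15) -> d = 19; heap: [0-11 FREE][12-18 ALLOC][19-33 ALLOC][34-57 FREE]
Op 7: c = realloc(c, 18) -> c = 34; heap: [0-18 FREE][19-33 ALLOC][34-51 ALLOC][52-57 FREE]
Op 8: e = malloc(17) -> e = 0; heap: [0-16 ALLOC][17-18 FREE][19-33 ALLOC][34-51 ALLOC][52-57 FREE]
Op 9: f = malloc(13) -> f = NULL; heap: [0-16 ALLOC][17-18 FREE][19-33 ALLOC][34-51 ALLOC][52-57 FREE]
Free blocks: [2 6] total_free=8 largest=6 -> 100*(8-6)/8 = 200/8 = 25

Answer: 25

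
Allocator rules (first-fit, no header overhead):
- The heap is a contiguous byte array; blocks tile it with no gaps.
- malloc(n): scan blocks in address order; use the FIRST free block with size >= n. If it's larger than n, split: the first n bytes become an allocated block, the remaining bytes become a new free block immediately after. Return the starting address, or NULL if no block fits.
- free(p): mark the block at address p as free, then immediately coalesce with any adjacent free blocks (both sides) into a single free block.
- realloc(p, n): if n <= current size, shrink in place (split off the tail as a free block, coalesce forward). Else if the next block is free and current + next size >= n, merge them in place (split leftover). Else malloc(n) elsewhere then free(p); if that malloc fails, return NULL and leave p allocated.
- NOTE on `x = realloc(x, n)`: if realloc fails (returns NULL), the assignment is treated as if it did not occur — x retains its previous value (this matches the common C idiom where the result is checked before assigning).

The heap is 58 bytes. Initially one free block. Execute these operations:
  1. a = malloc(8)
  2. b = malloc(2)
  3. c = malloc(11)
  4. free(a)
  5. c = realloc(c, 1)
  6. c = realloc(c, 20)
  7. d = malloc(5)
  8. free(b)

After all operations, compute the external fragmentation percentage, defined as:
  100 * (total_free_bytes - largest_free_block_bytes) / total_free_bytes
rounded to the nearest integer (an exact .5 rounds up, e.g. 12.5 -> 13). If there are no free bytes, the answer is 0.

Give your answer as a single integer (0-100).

Answer: 15

Derivation:
Op 1: a = malloc(8) -> a = 0; heap: [0-7 ALLOC][8-57 FREE]
Op 2: b = malloc(2) -> b = 8; heap: [0-7 ALLOC][8-9 ALLOC][10-57 FREE]
Op 3: c = malloc(11) -> c = 10; heap: [0-7 ALLOC][8-9 ALLOC][10-20 ALLOC][21-57 FREE]
Op 4: free(a) -> (freed a); heap: [0-7 FREE][8-9 ALLOC][10-20 ALLOC][21-57 FREE]
Op 5: c = realloc(c, 1) -> c = 10; heap: [0-7 FREE][8-9 ALLOC][10-10 ALLOC][11-57 FREE]
Op 6: c = realloc(c, 20) -> c = 10; heap: [0-7 FREE][8-9 ALLOC][10-29 ALLOC][30-57 FREE]
Op 7: d = malloc(5) -> d = 0; heap: [0-4 ALLOC][5-7 FREE][8-9 ALLOC][10-29 ALLOC][30-57 FREE]
Op 8: free(b) -> (freed b); heap: [0-4 ALLOC][5-9 FREE][10-29 ALLOC][30-57 FREE]
Free blocks: [5 28] total_free=33 largest=28 -> 100*(33-28)/33 = 500/33 ≈ 15.152 -> rounds to 15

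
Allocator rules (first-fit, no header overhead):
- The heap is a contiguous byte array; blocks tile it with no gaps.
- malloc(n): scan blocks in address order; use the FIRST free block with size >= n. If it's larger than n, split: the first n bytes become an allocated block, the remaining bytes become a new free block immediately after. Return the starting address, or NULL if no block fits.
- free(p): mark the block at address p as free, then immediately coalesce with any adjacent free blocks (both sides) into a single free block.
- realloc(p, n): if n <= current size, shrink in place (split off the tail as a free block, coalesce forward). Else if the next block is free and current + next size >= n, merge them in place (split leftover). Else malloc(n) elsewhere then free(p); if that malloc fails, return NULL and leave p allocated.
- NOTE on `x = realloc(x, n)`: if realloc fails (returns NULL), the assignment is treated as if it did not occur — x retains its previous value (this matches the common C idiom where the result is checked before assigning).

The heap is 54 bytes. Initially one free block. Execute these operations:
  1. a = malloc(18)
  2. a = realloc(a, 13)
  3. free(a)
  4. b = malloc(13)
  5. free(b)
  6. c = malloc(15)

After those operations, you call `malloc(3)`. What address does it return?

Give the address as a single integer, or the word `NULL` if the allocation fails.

Op 1: a = malloc(18) -> a = 0; heap: [0-17 ALLOC][18-53 FREE]
Op 2: a = realloc(a, 13) -> a = 0; heap: [0-12 ALLOC][13-53 FREE]
Op 3: free(a) -> (freed a); heap: [0-53 FREE]
Op 4: b = malloc(13) -> b = 0; heap: [0-12 ALLOC][13-53 FREE]
Op 5: free(b) -> (freed b); heap: [0-53 FREE]
Op 6: c = malloc(15) -> c = 0; heap: [0-14 ALLOC][15-53 FREE]
malloc(3): first-fit scan over [0-14 ALLOC][15-53 FREE] -> 15

Answer: 15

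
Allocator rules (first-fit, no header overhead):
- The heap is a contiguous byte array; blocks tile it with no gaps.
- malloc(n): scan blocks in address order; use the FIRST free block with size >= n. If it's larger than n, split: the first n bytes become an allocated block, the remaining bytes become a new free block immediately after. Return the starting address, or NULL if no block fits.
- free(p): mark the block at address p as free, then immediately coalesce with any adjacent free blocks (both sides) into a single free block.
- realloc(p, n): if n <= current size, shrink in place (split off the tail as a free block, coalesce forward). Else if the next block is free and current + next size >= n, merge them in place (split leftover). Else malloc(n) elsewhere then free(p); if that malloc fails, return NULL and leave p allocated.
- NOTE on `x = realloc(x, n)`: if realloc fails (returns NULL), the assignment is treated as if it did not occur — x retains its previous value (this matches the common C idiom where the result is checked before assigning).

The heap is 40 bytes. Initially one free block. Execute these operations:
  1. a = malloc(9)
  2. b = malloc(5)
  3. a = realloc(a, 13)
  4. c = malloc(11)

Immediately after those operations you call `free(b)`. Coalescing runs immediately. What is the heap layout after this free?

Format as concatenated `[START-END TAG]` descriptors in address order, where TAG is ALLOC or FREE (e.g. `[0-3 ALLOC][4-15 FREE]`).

Op 1: a = malloc(9) -> a = 0; heap: [0-8 ALLOC][9-39 FREE]
Op 2: b = malloc(5) -> b = 9; heap: [0-8 ALLOC][9-13 ALLOC][14-39 FREE]
Op 3: a = realloc(a, 13) -> a = 14; heap: [0-8 FREE][9-13 ALLOC][14-26 ALLOC][27-39 FREE]
Op 4: c = malloc(11) -> c = 27; heap: [0-8 FREE][9-13 ALLOC][14-26 ALLOC][27-37 ALLOC][38-39 FREE]
free(b): b = 9 -> block [9-13 ALLOC]; mark free, coalesce with adjacent free neighbors -> [0-13 FREE][14-26 ALLOC][27-37 ALLOC][38-39 FREE]

Answer: [0-13 FREE][14-26 ALLOC][27-37 ALLOC][38-39 FREE]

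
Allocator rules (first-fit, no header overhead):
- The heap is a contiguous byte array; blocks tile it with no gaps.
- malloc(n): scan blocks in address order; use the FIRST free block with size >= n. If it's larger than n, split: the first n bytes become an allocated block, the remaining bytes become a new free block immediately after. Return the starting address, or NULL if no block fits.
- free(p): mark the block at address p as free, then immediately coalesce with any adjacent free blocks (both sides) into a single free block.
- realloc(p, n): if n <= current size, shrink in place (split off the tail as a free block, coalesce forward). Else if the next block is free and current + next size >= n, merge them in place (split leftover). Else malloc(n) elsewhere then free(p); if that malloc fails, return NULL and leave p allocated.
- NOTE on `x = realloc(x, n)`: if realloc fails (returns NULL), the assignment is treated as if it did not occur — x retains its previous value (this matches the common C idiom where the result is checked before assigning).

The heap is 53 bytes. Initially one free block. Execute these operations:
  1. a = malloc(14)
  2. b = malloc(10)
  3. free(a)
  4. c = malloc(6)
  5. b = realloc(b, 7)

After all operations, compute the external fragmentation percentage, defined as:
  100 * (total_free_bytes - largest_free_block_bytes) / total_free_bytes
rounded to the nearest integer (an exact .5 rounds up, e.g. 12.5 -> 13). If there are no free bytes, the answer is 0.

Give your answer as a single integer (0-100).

Answer: 20

Derivation:
Op 1: a = malloc(14) -> a = 0; heap: [0-13 ALLOC][14-52 FREE]
Op 2: b = malloc(10) -> b = 14; heap: [0-13 ALLOC][14-23 ALLOC][24-52 FREE]
Op 3: free(a) -> (freed a); heap: [0-13 FREE][14-23 ALLOC][24-52 FREE]
Op 4: c = malloc(6) -> c = 0; heap: [0-5 ALLOC][6-13 FREE][14-23 ALLOC][24-52 FREE]
Op 5: b = realloc(b, 7) -> b = 14; heap: [0-5 ALLOC][6-13 FREE][14-20 ALLOC][21-52 FREE]
Free blocks: [8 32] total_free=40 largest=32 -> 100*(40-32)/40 = 800/40 = 20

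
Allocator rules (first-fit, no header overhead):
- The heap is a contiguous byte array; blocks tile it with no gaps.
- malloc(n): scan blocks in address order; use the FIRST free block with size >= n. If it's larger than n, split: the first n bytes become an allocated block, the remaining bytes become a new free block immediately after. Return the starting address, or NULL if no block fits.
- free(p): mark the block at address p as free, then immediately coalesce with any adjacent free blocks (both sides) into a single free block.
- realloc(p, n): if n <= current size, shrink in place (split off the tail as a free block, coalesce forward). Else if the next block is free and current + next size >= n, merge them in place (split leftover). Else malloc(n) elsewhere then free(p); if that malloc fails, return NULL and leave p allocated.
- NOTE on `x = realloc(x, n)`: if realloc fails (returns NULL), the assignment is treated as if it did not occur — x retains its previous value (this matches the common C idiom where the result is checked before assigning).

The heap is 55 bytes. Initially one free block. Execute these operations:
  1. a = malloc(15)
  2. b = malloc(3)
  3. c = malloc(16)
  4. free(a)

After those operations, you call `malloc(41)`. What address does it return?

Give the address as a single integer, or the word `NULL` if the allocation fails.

Op 1: a = malloc(15) -> a = 0; heap: [0-14 ALLOC][15-54 FREE]
Op 2: b = malloc(3) -> b = 15; heap: [0-14 ALLOC][15-17 ALLOC][18-54 FREE]
Op 3: c = malloc(16) -> c = 18; heap: [0-14 ALLOC][15-17 ALLOC][18-33 ALLOC][34-54 FREE]
Op 4: free(a) -> (freed a); heap: [0-14 FREE][15-17 ALLOC][18-33 ALLOC][34-54 FREE]
malloc(41): first-fit scan over [0-14 FREE][15-17 ALLOC][18-33 ALLOC][34-54 FREE] -> NULL

Answer: NULL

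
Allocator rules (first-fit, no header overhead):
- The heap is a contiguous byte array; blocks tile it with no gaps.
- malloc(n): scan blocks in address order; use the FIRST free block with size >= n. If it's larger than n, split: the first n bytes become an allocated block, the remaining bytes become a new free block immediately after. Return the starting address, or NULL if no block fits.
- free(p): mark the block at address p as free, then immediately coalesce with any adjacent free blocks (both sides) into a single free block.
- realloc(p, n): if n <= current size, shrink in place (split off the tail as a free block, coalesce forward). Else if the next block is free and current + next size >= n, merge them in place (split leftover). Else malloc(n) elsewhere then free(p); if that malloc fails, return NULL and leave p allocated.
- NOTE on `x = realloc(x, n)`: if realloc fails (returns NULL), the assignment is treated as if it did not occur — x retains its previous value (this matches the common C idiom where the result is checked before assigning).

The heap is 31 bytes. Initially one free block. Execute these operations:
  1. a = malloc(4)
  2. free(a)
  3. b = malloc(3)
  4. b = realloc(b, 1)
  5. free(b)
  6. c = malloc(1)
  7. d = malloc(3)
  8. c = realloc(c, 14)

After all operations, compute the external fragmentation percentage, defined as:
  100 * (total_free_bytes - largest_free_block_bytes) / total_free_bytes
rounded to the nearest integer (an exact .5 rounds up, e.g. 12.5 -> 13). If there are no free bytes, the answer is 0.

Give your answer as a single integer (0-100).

Op 1: a = malloc(4) -> a = 0; heap: [0-3 ALLOC][4-30 FREE]
Op 2: free(a) -> (freed a); heap: [0-30 FREE]
Op 3: b = malloc(3) -> b = 0; heap: [0-2 ALLOC][3-30 FREE]
Op 4: b = realloc(b, 1) -> b = 0; heap: [0-0 ALLOC][1-30 FREE]
Op 5: free(b) -> (freed b); heap: [0-30 FREE]
Op 6: c = malloc(1) -> c = 0; heap: [0-0 ALLOC][1-30 FREE]
Op 7: d = malloc(3) -> d = 1; heap: [0-0 ALLOC][1-3 ALLOC][4-30 FREE]
Op 8: c = realloc(c, 14) -> c = 4; heap: [0-0 FREE][1-3 ALLOC][4-17 ALLOC][18-30 FREE]
Free blocks: [1 13] total_free=14 largest=13 -> 100*(14-13)/14 = 100/14 ≈ 7.143 -> rounds to 7

Answer: 7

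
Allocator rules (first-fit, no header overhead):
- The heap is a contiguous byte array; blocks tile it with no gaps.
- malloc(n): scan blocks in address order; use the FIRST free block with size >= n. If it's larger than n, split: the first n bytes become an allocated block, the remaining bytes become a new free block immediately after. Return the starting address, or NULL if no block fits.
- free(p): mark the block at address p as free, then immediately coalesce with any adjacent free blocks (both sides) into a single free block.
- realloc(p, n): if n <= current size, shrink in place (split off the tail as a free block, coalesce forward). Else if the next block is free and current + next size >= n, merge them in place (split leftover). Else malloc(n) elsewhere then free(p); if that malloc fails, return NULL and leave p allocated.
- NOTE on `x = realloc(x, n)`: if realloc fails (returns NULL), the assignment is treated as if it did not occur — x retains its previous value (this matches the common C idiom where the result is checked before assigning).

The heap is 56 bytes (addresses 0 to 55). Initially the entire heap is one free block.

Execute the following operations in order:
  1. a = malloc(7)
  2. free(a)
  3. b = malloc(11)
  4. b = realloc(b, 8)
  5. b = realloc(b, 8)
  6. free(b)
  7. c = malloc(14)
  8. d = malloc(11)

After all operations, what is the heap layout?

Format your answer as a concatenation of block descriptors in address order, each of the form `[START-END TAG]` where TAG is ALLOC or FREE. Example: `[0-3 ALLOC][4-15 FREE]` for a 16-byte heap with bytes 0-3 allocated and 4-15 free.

Answer: [0-13 ALLOC][14-24 ALLOC][25-55 FREE]

Derivation:
Op 1: a = malloc(7) -> a = 0; heap: [0-6 ALLOC][7-55 FREE]
Op 2: free(a) -> (freed a); heap: [0-55 FREE]
Op 3: b = malloc(11) -> b = 0; heap: [0-10 ALLOC][11-55 FREE]
Op 4: b = realloc(b, 8) -> b = 0; heap: [0-7 ALLOC][8-55 FREE]
Op 5: b = realloc(b, 8) -> b = 0; heap: [0-7 ALLOC][8-55 FREE]
Op 6: free(b) -> (freed b); heap: [0-55 FREE]
Op 7: c = malloc(14) -> c = 0; heap: [0-13 ALLOC][14-55 FREE]
Op 8: d = malloc(11) -> d = 14; heap: [0-13 ALLOC][14-24 ALLOC][25-55 FREE]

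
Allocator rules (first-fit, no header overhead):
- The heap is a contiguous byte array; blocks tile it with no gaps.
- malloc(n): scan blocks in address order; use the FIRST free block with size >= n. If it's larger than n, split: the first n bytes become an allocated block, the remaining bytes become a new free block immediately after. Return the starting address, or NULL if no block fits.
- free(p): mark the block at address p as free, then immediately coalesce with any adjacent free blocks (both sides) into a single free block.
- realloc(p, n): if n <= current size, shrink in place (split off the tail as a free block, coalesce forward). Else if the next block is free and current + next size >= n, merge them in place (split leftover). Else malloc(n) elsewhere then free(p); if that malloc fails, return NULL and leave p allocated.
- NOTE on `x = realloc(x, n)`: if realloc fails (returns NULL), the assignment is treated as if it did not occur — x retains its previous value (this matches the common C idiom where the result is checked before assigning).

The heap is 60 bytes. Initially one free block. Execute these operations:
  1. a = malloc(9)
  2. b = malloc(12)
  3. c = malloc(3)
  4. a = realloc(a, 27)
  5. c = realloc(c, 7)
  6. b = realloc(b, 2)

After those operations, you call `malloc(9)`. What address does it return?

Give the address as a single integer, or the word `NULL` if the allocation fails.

Op 1: a = malloc(9) -> a = 0; heap: [0-8 ALLOC][9-59 FREE]
Op 2: b = malloc(12) -> b = 9; heap: [0-8 ALLOC][9-20 ALLOC][21-59 FREE]
Op 3: c = malloc(3) -> c = 21; heap: [0-8 ALLOC][9-20 ALLOC][21-23 ALLOC][24-59 FREE]
Op 4: a = realloc(a, 27) -> a = 24; heap: [0-8 FREE][9-20 ALLOC][21-23 ALLOC][24-50 ALLOC][51-59 FREE]
Op 5: c = realloc(c, 7) -> c = 0; heap: [0-6 ALLOC][7-8 FREE][9-20 ALLOC][21-23 FREE][24-50 ALLOC][51-59 FREE]
Op 6: b = realloc(b, 2) -> b = 9; heap: [0-6 ALLOC][7-8 FREE][9-10 ALLOC][11-23 FREE][24-50 ALLOC][51-59 FREE]
malloc(9): first-fit scan over [0-6 ALLOC][7-8 FREE][9-10 ALLOC][11-23 FREE][24-50 ALLOC][51-59 FREE] -> 11

Answer: 11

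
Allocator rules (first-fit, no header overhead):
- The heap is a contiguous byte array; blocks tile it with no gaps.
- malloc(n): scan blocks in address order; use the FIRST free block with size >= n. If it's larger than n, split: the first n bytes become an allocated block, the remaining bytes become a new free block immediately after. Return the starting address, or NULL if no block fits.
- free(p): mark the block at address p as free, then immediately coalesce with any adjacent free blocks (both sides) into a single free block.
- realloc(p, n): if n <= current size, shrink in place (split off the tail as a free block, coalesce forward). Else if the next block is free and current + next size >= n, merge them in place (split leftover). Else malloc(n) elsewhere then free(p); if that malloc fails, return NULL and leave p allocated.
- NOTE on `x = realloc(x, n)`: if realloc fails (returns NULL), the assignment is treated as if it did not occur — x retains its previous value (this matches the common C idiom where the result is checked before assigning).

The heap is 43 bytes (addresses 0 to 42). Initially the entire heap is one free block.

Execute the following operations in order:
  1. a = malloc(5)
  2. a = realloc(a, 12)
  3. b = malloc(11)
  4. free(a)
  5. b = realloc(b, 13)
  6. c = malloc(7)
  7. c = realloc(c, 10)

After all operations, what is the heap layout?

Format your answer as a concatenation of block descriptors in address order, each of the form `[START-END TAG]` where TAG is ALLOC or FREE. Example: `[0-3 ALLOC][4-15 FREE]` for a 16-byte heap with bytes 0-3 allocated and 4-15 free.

Op 1: a = malloc(5) -> a = 0; heap: [0-4 ALLOC][5-42 FREE]
Op 2: a = realloc(a, 12) -> a = 0; heap: [0-11 ALLOC][12-42 FREE]
Op 3: b = malloc(11) -> b = 12; heap: [0-11 ALLOC][12-22 ALLOC][23-42 FREE]
Op 4: free(a) -> (freed a); heap: [0-11 FREE][12-22 ALLOC][23-42 FREE]
Op 5: b = realloc(b, 13) -> b = 12; heap: [0-11 FREE][12-24 ALLOC][25-42 FREE]
Op 6: c = malloc(7) -> c = 0; heap: [0-6 ALLOC][7-11 FREE][12-24 ALLOC][25-42 FREE]
Op 7: c = realloc(c, 10) -> c = 0; heap: [0-9 ALLOC][10-11 FREE][12-24 ALLOC][25-42 FREE]

Answer: [0-9 ALLOC][10-11 FREE][12-24 ALLOC][25-42 FREE]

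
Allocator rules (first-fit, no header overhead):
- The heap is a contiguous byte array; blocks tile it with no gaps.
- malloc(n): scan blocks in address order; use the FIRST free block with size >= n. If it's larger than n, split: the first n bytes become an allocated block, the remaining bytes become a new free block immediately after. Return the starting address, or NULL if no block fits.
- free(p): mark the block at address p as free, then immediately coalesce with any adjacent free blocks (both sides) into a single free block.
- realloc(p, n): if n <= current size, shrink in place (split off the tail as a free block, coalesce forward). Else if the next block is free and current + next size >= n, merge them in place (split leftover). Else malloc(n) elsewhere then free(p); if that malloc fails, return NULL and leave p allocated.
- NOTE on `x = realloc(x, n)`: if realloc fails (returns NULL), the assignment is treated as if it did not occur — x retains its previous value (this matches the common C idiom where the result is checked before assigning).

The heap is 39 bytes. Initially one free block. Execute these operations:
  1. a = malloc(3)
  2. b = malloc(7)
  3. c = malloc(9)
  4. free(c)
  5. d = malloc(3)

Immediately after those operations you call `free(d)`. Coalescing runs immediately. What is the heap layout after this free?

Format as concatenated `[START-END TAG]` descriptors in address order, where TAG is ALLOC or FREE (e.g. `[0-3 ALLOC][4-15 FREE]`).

Answer: [0-2 ALLOC][3-9 ALLOC][10-38 FREE]

Derivation:
Op 1: a = malloc(3) -> a = 0; heap: [0-2 ALLOC][3-38 FREE]
Op 2: b = malloc(7) -> b = 3; heap: [0-2 ALLOC][3-9 ALLOC][10-38 FREE]
Op 3: c = malloc(9) -> c = 10; heap: [0-2 ALLOC][3-9 ALLOC][10-18 ALLOC][19-38 FREE]
Op 4: free(c) -> (freed c); heap: [0-2 ALLOC][3-9 ALLOC][10-38 FREE]
Op 5: d = malloc(3) -> d = 10; heap: [0-2 ALLOC][3-9 ALLOC][10-12 ALLOC][13-38 FREE]
free(d): d = 10 -> block [10-12 ALLOC]; mark free, coalesce with adjacent free neighbors -> [0-2 ALLOC][3-9 ALLOC][10-38 FREE]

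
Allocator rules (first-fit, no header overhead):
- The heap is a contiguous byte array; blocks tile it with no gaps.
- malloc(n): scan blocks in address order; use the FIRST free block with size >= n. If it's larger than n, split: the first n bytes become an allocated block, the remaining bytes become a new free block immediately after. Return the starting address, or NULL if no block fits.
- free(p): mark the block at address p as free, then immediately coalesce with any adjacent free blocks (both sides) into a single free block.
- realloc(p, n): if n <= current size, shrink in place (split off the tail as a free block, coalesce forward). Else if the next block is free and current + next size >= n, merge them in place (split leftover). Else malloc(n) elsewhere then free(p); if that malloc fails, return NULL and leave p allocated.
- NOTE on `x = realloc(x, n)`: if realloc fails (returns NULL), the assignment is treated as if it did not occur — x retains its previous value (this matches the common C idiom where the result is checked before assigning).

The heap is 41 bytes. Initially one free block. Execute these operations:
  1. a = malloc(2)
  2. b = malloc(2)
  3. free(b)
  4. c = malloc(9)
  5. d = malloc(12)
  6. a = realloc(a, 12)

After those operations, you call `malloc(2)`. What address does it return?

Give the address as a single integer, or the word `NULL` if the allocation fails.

Answer: 0

Derivation:
Op 1: a = malloc(2) -> a = 0; heap: [0-1 ALLOC][2-40 FREE]
Op 2: b = malloc(2) -> b = 2; heap: [0-1 ALLOC][2-3 ALLOC][4-40 FREE]
Op 3: free(b) -> (freed b); heap: [0-1 ALLOC][2-40 FREE]
Op 4: c = malloc(9) -> c = 2; heap: [0-1 ALLOC][2-10 ALLOC][11-40 FREE]
Op 5: d = malloc(12) -> d = 11; heap: [0-1 ALLOC][2-10 ALLOC][11-22 ALLOC][23-40 FREE]
Op 6: a = realloc(a, 12) -> a = 23; heap: [0-1 FREE][2-10 ALLOC][11-22 ALLOC][23-34 ALLOC][35-40 FREE]
malloc(2): first-fit scan over [0-1 FREE][2-10 ALLOC][11-22 ALLOC][23-34 ALLOC][35-40 FREE] -> 0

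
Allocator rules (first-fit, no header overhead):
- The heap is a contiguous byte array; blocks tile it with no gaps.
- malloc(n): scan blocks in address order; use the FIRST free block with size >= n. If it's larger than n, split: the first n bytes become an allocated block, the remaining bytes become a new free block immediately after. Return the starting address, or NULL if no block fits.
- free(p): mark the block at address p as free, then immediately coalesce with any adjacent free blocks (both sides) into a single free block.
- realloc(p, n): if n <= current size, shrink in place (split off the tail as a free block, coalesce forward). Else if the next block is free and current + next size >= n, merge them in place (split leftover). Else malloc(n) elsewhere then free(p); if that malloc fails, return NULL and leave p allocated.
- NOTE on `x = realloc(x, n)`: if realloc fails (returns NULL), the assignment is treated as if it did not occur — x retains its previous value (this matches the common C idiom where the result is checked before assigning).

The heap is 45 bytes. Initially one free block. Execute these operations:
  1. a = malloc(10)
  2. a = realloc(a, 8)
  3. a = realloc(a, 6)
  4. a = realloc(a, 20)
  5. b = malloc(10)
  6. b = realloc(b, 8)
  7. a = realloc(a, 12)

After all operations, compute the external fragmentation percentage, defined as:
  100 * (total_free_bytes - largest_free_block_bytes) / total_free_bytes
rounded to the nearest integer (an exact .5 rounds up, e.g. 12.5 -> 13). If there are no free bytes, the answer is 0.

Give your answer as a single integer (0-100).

Answer: 32

Derivation:
Op 1: a = malloc(10) -> a = 0; heap: [0-9 ALLOC][10-44 FREE]
Op 2: a = realloc(a, 8) -> a = 0; heap: [0-7 ALLOC][8-44 FREE]
Op 3: a = realloc(a, 6) -> a = 0; heap: [0-5 ALLOC][6-44 FREE]
Op 4: a = realloc(a, 20) -> a = 0; heap: [0-19 ALLOC][20-44 FREE]
Op 5: b = malloc(10) -> b = 20; heap: [0-19 ALLOC][20-29 ALLOC][30-44 FREE]
Op 6: b = realloc(b, 8) -> b = 20; heap: [0-19 ALLOC][20-27 ALLOC][28-44 FREE]
Op 7: a = realloc(a, 12) -> a = 0; heap: [0-11 ALLOC][12-19 FREE][20-27 ALLOC][28-44 FREE]
Free blocks: [8 17] total_free=25 largest=17 -> 100*(25-17)/25 = 800/25 = 32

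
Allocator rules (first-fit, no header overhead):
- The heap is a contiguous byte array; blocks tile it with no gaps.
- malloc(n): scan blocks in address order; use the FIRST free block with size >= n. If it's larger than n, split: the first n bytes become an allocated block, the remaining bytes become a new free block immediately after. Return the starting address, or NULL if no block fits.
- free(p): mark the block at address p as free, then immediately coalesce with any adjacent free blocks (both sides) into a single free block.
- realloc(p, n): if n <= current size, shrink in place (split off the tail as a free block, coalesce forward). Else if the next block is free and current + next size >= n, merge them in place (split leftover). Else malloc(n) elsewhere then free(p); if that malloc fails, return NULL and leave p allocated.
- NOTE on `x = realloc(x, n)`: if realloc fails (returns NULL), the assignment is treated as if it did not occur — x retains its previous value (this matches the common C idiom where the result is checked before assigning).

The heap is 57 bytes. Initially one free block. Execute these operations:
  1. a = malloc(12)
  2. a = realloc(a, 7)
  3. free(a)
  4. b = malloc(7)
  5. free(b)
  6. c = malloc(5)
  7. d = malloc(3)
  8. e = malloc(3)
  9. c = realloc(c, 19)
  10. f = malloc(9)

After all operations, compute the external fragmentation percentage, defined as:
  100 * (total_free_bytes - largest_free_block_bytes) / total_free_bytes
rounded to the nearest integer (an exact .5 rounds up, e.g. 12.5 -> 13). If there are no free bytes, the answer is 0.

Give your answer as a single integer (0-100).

Answer: 22

Derivation:
Op 1: a = malloc(12) -> a = 0; heap: [0-11 ALLOC][12-56 FREE]
Op 2: a = realloc(a, 7) -> a = 0; heap: [0-6 ALLOC][7-56 FREE]
Op 3: free(a) -> (freed a); heap: [0-56 FREE]
Op 4: b = malloc(7) -> b = 0; heap: [0-6 ALLOC][7-56 FREE]
Op 5: free(b) -> (freed b); heap: [0-56 FREE]
Op 6: c = malloc(5) -> c = 0; heap: [0-4 ALLOC][5-56 FREE]
Op 7: d = malloc(3) -> d = 5; heap: [0-4 ALLOC][5-7 ALLOC][8-56 FREE]
Op 8: e = malloc(3) -> e = 8; heap: [0-4 ALLOC][5-7 ALLOC][8-10 ALLOC][11-56 FREE]
Op 9: c = realloc(c, 19) -> c = 11; heap: [0-4 FREE][5-7 ALLOC][8-10 ALLOC][11-29 ALLOC][30-56 FREE]
Op 10: f = malloc(9) -> f = 30; heap: [0-4 FREE][5-7 ALLOC][8-10 ALLOC][11-29 ALLOC][30-38 ALLOC][39-56 FREE]
Free blocks: [5 18] total_free=23 largest=18 -> 100*(23-18)/23 = 500/23 ≈ 21.739 -> rounds to 22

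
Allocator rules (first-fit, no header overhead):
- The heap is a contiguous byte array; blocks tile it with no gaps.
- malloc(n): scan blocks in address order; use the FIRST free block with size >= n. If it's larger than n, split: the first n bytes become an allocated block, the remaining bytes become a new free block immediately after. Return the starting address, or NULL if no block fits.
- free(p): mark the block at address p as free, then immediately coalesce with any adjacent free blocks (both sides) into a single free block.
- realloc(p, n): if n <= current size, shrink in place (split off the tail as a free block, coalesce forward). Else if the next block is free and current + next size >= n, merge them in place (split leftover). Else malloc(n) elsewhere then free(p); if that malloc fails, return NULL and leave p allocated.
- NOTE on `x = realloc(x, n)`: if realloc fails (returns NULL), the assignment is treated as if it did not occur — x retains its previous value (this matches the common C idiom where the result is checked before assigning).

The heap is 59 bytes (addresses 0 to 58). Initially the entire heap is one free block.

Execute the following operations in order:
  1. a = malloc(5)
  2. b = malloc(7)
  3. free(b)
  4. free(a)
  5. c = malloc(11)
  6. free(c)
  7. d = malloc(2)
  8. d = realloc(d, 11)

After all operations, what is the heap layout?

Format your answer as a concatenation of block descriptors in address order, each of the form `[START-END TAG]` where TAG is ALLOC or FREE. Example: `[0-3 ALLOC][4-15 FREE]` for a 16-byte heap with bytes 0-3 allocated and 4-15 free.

Answer: [0-10 ALLOC][11-58 FREE]

Derivation:
Op 1: a = malloc(5) -> a = 0; heap: [0-4 ALLOC][5-58 FREE]
Op 2: b = malloc(7) -> b = 5; heap: [0-4 ALLOC][5-11 ALLOC][12-58 FREE]
Op 3: free(b) -> (freed b); heap: [0-4 ALLOC][5-58 FREE]
Op 4: free(a) -> (freed a); heap: [0-58 FREE]
Op 5: c = malloc(11) -> c = 0; heap: [0-10 ALLOC][11-58 FREE]
Op 6: free(c) -> (freed c); heap: [0-58 FREE]
Op 7: d = malloc(2) -> d = 0; heap: [0-1 ALLOC][2-58 FREE]
Op 8: d = realloc(d, 11) -> d = 0; heap: [0-10 ALLOC][11-58 FREE]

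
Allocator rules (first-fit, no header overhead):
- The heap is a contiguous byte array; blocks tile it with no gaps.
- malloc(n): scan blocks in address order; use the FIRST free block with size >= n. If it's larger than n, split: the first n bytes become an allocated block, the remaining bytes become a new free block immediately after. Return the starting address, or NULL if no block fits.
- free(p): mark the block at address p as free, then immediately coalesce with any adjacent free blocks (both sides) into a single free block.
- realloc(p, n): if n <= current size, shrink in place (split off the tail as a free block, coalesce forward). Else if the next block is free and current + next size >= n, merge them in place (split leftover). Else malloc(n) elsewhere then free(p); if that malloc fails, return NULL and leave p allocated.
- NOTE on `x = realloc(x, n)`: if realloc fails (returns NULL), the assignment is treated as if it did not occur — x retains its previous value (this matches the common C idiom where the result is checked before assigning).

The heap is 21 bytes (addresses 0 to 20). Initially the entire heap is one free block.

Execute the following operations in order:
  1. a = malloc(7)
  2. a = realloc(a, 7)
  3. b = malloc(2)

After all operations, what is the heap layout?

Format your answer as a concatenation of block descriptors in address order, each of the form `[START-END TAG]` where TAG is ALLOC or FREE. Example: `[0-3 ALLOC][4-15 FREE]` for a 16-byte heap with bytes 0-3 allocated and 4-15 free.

Op 1: a = malloc(7) -> a = 0; heap: [0-6 ALLOC][7-20 FREE]
Op 2: a = realloc(a, 7) -> a = 0; heap: [0-6 ALLOC][7-20 FREE]
Op 3: b = malloc(2) -> b = 7; heap: [0-6 ALLOC][7-8 ALLOC][9-20 FREE]

Answer: [0-6 ALLOC][7-8 ALLOC][9-20 FREE]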